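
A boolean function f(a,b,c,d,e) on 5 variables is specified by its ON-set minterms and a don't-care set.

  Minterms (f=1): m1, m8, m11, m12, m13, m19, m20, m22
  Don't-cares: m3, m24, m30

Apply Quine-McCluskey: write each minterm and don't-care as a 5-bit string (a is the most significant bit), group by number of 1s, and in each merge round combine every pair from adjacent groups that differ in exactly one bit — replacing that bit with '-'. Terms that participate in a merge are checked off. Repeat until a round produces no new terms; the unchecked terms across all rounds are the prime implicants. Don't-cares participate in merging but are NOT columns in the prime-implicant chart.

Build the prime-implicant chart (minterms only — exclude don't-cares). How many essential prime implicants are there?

5

[col 0] 00001*, 00011*, 01000*, 01011*, 01100*, 01101*, 10011*, 10100*, 10110*, 11000*, 11110*
[col 1] -0011, -1000, 0-011, 000-1, 01-00, 0110-, 1-110, 101-0
Prime implicants: -0011, -1000, 0-011, 000-1, 01-00, 0110-, 1-110, 101-0
PI chart (minterm → PIs covering it):
  1 | 000-1  (sole → essential)
  8 | -1000,01-00
  11 | 0-011  (sole → essential)
  12 | 01-00,0110-
  13 | 0110-  (sole → essential)
  19 | -0011  (sole → essential)
  20 | 101-0  (sole → essential)
  22 | 1-110,101-0
Essential prime implicants: -0011, 0-011, 000-1, 0110-, 101-0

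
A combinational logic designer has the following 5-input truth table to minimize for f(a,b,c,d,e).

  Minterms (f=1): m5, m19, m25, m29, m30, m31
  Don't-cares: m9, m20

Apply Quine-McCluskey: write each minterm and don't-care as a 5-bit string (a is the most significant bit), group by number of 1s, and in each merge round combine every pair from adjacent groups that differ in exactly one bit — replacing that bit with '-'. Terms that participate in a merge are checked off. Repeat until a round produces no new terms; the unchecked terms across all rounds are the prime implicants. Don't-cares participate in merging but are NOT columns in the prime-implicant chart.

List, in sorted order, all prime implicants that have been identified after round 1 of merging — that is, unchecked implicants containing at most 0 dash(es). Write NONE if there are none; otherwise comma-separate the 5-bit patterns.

[col 0] 00101, 01001*, 10011, 10100, 11001*, 11101*, 11110*, 11111*
[col 1] -1001, 11-01, 111-1, 1111-
Prime implicants: -1001, 00101, 10011, 10100, 11-01, 111-1, 1111-

00101, 10011, 10100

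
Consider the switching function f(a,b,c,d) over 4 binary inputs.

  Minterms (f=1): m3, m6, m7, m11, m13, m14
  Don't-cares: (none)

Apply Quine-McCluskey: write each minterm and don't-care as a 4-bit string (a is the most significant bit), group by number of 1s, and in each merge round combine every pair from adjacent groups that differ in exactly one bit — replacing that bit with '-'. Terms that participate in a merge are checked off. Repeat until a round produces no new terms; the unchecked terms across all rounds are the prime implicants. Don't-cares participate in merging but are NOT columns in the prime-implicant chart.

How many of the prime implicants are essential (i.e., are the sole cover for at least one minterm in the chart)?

3

Round 0: 0011✓ 0110✓ 0111✓ 1011✓ 1101 1110✓
Round 1: -011 -110 0-11 011-
PIs = {-011, -110, 0-11, 011-, 1101}
Coverage chart:
  m3: -011,0-11
  m6: -110,011-
  m7: 0-11,011-
  m11: -011 ←essential
  m13: 1101 ←essential
  m14: -110 ←essential
Essential: -011, -110, 1101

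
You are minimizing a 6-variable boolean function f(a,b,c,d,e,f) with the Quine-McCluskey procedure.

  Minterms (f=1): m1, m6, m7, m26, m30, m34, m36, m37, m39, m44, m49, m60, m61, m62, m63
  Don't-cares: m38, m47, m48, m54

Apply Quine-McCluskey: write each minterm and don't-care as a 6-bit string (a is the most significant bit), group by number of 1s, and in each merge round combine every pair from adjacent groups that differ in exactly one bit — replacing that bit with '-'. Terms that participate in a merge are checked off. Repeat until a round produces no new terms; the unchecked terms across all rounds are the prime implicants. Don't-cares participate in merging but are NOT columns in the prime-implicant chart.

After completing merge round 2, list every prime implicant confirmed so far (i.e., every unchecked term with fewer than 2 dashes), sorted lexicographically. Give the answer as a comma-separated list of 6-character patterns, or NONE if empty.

-11110, 000001, 011-10, 1-0110, 1-1100, 1-1111, 10-100, 10-111, 100-10, 11-110, 11000-

[col 0] 000001, 000110*, 000111*, 011010*, 011110*, 100010*, 100100*, 100101*, 100110*, 100111*, 101100*, 101111*, 110000*, 110001*, 110110*, 111100*, 111101*, 111110*, 111111*
[col 1] -00110*, -00111*, -11110, 00011-*, 011-10, 1-0110, 1-1100, 1-1111, 10-100, 10-111, 100-10, 1001-0*, 1001-1*, 10010-*, 10011-*, 11-110, 11000-, 1111-0*, 1111-1*, 11110-*, 11111-*
[col 2] -0011-, 1001--, 1111--
Prime implicants: -0011-, -11110, 000001, 011-10, 1-0110, 1-1100, 1-1111, 10-100, 10-111, 100-10, 1001--, 11-110, 11000-, 1111--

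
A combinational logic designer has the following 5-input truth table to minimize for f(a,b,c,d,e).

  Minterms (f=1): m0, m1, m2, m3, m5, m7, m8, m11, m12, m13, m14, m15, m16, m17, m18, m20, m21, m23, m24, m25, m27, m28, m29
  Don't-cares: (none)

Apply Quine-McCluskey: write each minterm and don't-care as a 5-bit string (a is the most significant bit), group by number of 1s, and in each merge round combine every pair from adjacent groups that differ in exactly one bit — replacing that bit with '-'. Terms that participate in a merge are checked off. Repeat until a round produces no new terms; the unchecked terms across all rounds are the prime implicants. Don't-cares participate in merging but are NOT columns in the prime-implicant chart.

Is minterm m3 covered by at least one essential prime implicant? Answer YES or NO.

NO

Round 0: 00000✓ 00001✓ 00010✓ 00011✓ 00101✓ 00111✓ 01000✓ 01011✓ 01100✓ 01101✓ 01110✓ 01111✓ 10000✓ 10001✓ 10010✓ 10100✓ 10101✓ 10111✓ 11000✓ 11001✓ 11011✓ 11100✓ 11101✓
Round 1: -0000✓ -0001✓ -0010✓ -0101✓ -0111✓ -1000✓ -1011 -1100✓ -1101✓ 0-000✓ 0-011✓ 0-101✓ 0-111✓ 00-01✓ 00-11✓ 000-0✓ 000-1✓ 0000-✓ 0001-✓ 001-1✓ 01-00✓ 01-11✓ 011-0✓ 011-1✓ 0110-✓ 0111-✓ 1-000✓ 1-001✓ 1-100✓ 1-101✓ 10-00✓ 10-01✓ 100-0✓ 1000-✓ 101-1✓ 1010-✓ 11-00✓ 11-01✓ 110-1 1100-✓ 1110-✓
Round 2: --000 --101 -0-01 -00-0 -000- -01-1 -1-00 -110- 0--11 0-1-1 00--1 000-- 011-- 1--00✓ 1--01✓ 1-00-✓ 1-10-✓ 10-0-✓ 11-0-✓
Round 3: 1--0-
PIs = {--000, --101, -0-01, -00-0, -000-, -01-1, -1-00, -1011, -110-, 0--11, 0-1-1, 00--1, 000--, 011--, 1--0-, 110-1}
Coverage chart:
  m0: --000,-00-0,-000-,000--
  m1: -0-01,-000-,00--1,000--
  m2: -00-0,000--
  m3: 0--11,00--1,000--
  m5: --101,-0-01,-01-1,0-1-1,00--1
  m7: -01-1,0--11,0-1-1,00--1
  m8: --000,-1-00
  m11: -1011,0--11
  m12: -1-00,-110-,011--
  m13: --101,-110-,0-1-1,011--
  m14: 011-- ←essential
  m15: 0--11,0-1-1,011--
  m16: --000,-00-0,-000-,1--0-
  m17: -0-01,-000-,1--0-
  m18: -00-0 ←essential
  m20: 1--0- ←essential
  m21: --101,-0-01,-01-1,1--0-
  m23: -01-1 ←essential
  m24: --000,-1-00,1--0-
  m25: 1--0-,110-1
  m27: -1011,110-1
  m28: -1-00,-110-,1--0-
  m29: --101,-110-,1--0-
Essential: -00-0, -01-1, 011--, 1--0-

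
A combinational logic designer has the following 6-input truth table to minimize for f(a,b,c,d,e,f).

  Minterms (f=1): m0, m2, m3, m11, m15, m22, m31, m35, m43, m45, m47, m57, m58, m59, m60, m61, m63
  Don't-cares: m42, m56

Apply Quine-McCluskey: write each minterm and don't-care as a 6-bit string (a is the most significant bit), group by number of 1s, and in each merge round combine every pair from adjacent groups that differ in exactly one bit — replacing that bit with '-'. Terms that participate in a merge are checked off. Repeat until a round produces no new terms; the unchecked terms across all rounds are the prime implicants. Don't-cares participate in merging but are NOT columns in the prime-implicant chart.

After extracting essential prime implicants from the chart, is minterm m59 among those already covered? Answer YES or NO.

NO

[col 0] 000000*, 000010*, 000011*, 001011*, 001111*, 010110, 011111*, 100011*, 101010*, 101011*, 101101*, 101111*, 111000*, 111001*, 111010*, 111011*, 111100*, 111101*, 111111*
[col 1] -00011*, -01011*, -01111*, -11111*, 0-1111*, 00-011*, 0000-0, 00001-, 001-11*, 1-1010*, 1-1011*, 1-1101*, 1-1111*, 10-011*, 101-11*, 10101-*, 1011-1*, 111-00*, 111-01*, 111-11*, 1110-0*, 1110-1*, 11100-*, 11101-*, 1111-1*, 11110-*
[col 2] --1111, -0-011, -01-11, 1-1-11, 1-101-, 1-11-1, 111--1, 111-0-, 1110--
Prime implicants: --1111, -0-011, -01-11, 0000-0, 00001-, 010110, 1-1-11, 1-101-, 1-11-1, 111--1, 111-0-, 1110--
PI chart (minterm → PIs covering it):
  0 | 0000-0  (sole → essential)
  2 | 0000-0,00001-
  3 | -0-011,00001-
  11 | -0-011,-01-11
  15 | --1111,-01-11
  22 | 010110  (sole → essential)
  31 | --1111  (sole → essential)
  35 | -0-011  (sole → essential)
  43 | -0-011,-01-11,1-1-11,1-101-
  45 | 1-11-1  (sole → essential)
  47 | --1111,-01-11,1-1-11,1-11-1
  57 | 111--1,111-0-,1110--
  58 | 1-101-,1110--
  59 | 1-1-11,1-101-,111--1,1110--
  60 | 111-0-  (sole → essential)
  61 | 1-11-1,111--1,111-0-
  63 | --1111,1-1-11,1-11-1,111--1
Essential prime implicants: --1111, -0-011, 0000-0, 010110, 1-11-1, 111-0-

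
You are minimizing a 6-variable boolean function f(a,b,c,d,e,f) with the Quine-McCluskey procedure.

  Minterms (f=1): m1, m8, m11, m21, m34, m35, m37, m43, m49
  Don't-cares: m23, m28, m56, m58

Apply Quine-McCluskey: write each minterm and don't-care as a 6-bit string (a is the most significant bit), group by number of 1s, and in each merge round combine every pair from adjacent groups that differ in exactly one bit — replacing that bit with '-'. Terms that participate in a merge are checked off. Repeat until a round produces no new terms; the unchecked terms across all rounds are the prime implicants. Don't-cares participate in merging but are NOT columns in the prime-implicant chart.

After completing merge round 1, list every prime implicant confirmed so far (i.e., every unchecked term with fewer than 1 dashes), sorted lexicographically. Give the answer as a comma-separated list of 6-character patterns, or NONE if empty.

Round 0: 000001 001000 001011✓ 010101✓ 010111✓ 011100 100010✓ 100011✓ 100101 101011✓ 110001 111000✓ 111010✓
Round 1: -01011 0101-1 10-011 10001- 1110-0
PIs = {-01011, 000001, 001000, 0101-1, 011100, 10-011, 10001-, 100101, 110001, 1110-0}

000001, 001000, 011100, 100101, 110001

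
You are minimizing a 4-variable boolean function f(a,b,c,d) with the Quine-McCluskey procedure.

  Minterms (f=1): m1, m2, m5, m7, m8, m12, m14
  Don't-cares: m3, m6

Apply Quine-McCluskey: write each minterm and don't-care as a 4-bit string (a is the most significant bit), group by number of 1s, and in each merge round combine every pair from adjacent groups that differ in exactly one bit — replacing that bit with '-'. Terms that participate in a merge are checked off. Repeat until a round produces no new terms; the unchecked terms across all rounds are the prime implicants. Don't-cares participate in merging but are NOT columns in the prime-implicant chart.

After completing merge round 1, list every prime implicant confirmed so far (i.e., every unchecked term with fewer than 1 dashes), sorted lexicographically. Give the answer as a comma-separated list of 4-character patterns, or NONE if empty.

[col 0] 0001*, 0010*, 0011*, 0101*, 0110*, 0111*, 1000*, 1100*, 1110*
[col 1] -110, 0-01*, 0-10*, 0-11*, 00-1*, 001-*, 01-1*, 011-*, 1-00, 11-0
[col 2] 0--1, 0-1-
Prime implicants: -110, 0--1, 0-1-, 1-00, 11-0

NONE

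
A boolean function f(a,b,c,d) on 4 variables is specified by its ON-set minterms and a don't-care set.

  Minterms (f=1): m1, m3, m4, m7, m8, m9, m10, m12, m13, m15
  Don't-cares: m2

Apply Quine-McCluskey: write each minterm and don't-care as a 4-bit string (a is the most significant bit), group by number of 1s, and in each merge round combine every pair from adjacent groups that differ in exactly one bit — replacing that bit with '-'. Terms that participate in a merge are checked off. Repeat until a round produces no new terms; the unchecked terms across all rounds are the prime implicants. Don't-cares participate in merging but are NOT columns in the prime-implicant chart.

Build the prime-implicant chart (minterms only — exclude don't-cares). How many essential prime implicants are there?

[col 0] 0001*, 0010*, 0011*, 0100*, 0111*, 1000*, 1001*, 1010*, 1100*, 1101*, 1111*
[col 1] -001, -010, -100, -111, 0-11, 00-1, 001-, 1-00*, 1-01*, 10-0, 100-*, 11-1, 110-*
[col 2] 1-0-
Prime implicants: -001, -010, -100, -111, 0-11, 00-1, 001-, 1-0-, 10-0, 11-1
PI chart (minterm → PIs covering it):
  1 | -001,00-1
  3 | 0-11,00-1,001-
  4 | -100  (sole → essential)
  7 | -111,0-11
  8 | 1-0-,10-0
  9 | -001,1-0-
  10 | -010,10-0
  12 | -100,1-0-
  13 | 1-0-,11-1
  15 | -111,11-1
Essential prime implicants: -100

1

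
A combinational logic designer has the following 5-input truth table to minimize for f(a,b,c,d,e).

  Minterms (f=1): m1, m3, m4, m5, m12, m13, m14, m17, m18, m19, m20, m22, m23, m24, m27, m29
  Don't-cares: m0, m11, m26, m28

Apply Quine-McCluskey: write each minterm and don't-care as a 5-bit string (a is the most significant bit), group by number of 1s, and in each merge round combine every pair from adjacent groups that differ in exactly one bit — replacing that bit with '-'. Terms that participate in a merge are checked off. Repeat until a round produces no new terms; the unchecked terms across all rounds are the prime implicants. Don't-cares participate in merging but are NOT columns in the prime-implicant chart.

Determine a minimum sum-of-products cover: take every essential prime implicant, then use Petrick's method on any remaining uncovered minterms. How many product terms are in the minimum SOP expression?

Round 0: 00000✓ 00001✓ 00011✓ 00100✓ 00101✓ 01011✓ 01100✓ 01101✓ 01110✓ 10001✓ 10010✓ 10011✓ 10100✓ 10110✓ 10111✓ 11000✓ 11010✓ 11011✓ 11100✓ 11101✓
Round 1: -0001✓ -0011✓ -0100✓ -1011✓ -1100✓ -1101✓ 0-011✓ 0-100✓ 0-101✓ 00-00✓ 00-01✓ 000-1✓ 0000-✓ 0010-✓ 011-0 0110-✓ 1-010✓ 1-011✓ 1-100✓ 10-10✓ 10-11✓ 100-1✓ 1001-✓ 101-0 1011-✓ 11-00 110-0 1101-✓ 1110-✓
Round 2: --011 --100 -00-1 -110- 0-10- 00-0- 1-01- 10-1-
PIs = {--011, --100, -00-1, -110-, 0-10-, 00-0-, 011-0, 1-01-, 10-1-, 101-0, 11-00, 110-0}
Coverage chart:
  m1: -00-1,00-0-
  m3: --011,-00-1
  m4: --100,0-10-,00-0-
  m5: 0-10-,00-0-
  m12: --100,-110-,0-10-,011-0
  m13: -110-,0-10-
  m14: 011-0 ←essential
  m17: -00-1 ←essential
  m18: 1-01-,10-1-
  m19: --011,-00-1,1-01-,10-1-
  m20: --100,101-0
  m22: 10-1-,101-0
  m23: 10-1- ←essential
  m24: 11-00,110-0
  m27: --011,1-01-
  m29: -110- ←essential
Essential: -00-1, -110-, 011-0, 10-1-
Petrick residual → --011, --100, 0-10-, 11-00
Min cover (8 terms): c'de + cd'e' + b'c'e + bcd' + a'cd' + a'bce' + ab'd + abd'e'

8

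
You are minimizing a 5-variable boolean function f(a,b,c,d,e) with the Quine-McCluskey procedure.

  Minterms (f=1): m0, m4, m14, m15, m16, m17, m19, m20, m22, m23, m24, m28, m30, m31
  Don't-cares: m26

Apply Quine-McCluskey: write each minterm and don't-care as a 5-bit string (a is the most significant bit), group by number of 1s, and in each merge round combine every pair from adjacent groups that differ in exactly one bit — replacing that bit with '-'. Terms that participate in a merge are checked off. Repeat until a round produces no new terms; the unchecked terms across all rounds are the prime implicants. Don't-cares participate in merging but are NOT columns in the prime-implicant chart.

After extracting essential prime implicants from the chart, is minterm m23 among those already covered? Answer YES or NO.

[col 0] 00000*, 00100*, 01110*, 01111*, 10000*, 10001*, 10011*, 10100*, 10110*, 10111*, 11000*, 11010*, 11100*, 11110*, 11111*
[col 1] -0000*, -0100*, -1110*, -1111*, 00-00*, 0111-*, 1-000*, 1-100*, 1-110*, 1-111*, 10-00*, 10-11, 100-1, 1000-, 101-0*, 1011-*, 11-00*, 11-10*, 110-0*, 111-0*, 1111-*
[col 2] -0-00, -111-, 1--00, 1-1-0, 1-11-, 11--0
Prime implicants: -0-00, -111-, 1--00, 1-1-0, 1-11-, 10-11, 100-1, 1000-, 11--0
PI chart (minterm → PIs covering it):
  0 | -0-00  (sole → essential)
  4 | -0-00  (sole → essential)
  14 | -111-  (sole → essential)
  15 | -111-  (sole → essential)
  16 | -0-00,1--00,1000-
  17 | 100-1,1000-
  19 | 10-11,100-1
  20 | -0-00,1--00,1-1-0
  22 | 1-1-0,1-11-
  23 | 1-11-,10-11
  24 | 1--00,11--0
  28 | 1--00,1-1-0,11--0
  30 | -111-,1-1-0,1-11-,11--0
  31 | -111-,1-11-
Essential prime implicants: -0-00, -111-

NO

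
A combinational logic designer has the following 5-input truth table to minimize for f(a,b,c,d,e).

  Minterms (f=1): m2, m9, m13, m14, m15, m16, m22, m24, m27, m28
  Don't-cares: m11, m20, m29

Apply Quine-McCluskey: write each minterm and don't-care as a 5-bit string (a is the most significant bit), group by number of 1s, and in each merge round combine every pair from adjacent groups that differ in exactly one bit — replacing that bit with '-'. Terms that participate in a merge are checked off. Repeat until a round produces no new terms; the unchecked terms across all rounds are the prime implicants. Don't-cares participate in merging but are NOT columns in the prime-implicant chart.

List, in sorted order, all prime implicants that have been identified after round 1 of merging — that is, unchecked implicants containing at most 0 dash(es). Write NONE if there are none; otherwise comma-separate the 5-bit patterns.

Round 0: 00010 01001✓ 01011✓ 01101✓ 01110✓ 01111✓ 10000✓ 10100✓ 10110✓ 11000✓ 11011✓ 11100✓ 11101✓
Round 1: -1011 -1101 01-01✓ 01-11✓ 010-1✓ 011-1✓ 0111- 1-000✓ 1-100✓ 10-00✓ 101-0 11-00✓ 1110-
Round 2: 01--1 1--00
PIs = {-1011, -1101, 00010, 01--1, 0111-, 1--00, 101-0, 1110-}

00010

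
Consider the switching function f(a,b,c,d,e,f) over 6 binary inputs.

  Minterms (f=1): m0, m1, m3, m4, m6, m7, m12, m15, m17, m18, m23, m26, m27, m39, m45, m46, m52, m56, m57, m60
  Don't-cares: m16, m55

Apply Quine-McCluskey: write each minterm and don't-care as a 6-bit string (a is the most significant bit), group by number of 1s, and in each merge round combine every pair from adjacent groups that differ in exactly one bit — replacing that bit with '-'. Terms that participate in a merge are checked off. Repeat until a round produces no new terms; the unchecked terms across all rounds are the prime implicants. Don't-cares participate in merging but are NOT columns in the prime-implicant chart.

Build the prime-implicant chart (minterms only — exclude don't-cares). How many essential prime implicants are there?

size-2^0 implicants → 000000(✓)  000001(✓)  000011(✓)  000100(✓)  000110(✓)  000111(✓)  001100(✓)  001111(✓)  010000(✓)  010001(✓)  010010(✓)  010111(✓)  011010(✓)  011011(✓)  100111(✓)  101101  101110  110100(✓)  110111(✓)  111000(✓)  111001(✓)  111100(✓)
size-2^1 implicants → -00111(✓)  -10111(✓)  0-0000(✓)  0-0001(✓)  0-0111(✓)  00-100  00-111  000-00  000-11  0000-1  00000-(✓)  0001-0  00011-  01-010  0100-0  01000-(✓)  01101-  1-0111(✓)  11-100  111-00  11100-
size-2^2 implicants → --0111  0-000-
Unchecked terms (primes): --0111, 0-000-, 00-100, 00-111, 000-00, 000-11, 0000-1, 0001-0, 00011-, 01-010, 0100-0, 01101-, 101101, 101110, 11-100, 111-00, 11100-
Minterm coverage:
  m0 ⊆ 0-000-,000-00
  m1 ⊆ 0-000-,0000-1
  m3 ⊆ 000-11,0000-1
  m4 ⊆ 00-100,000-00,0001-0
  m6 ⊆ 0001-0,00011-
  m7 ⊆ --0111,00-111,000-11,00011-
  m12 ⊆ 00-100 [E]
  m15 ⊆ 00-111 [E]
  m17 ⊆ 0-000- [E]
  m18 ⊆ 01-010,0100-0
  m23 ⊆ --0111 [E]
  m26 ⊆ 01-010,01101-
  m27 ⊆ 01101- [E]
  m39 ⊆ --0111 [E]
  m45 ⊆ 101101 [E]
  m46 ⊆ 101110 [E]
  m52 ⊆ 11-100 [E]
  m56 ⊆ 111-00,11100-
  m57 ⊆ 11100- [E]
  m60 ⊆ 11-100,111-00
E = {--0111, 0-000-, 00-100, 00-111, 01101-, 101101, 101110, 11-100, 11100-}

9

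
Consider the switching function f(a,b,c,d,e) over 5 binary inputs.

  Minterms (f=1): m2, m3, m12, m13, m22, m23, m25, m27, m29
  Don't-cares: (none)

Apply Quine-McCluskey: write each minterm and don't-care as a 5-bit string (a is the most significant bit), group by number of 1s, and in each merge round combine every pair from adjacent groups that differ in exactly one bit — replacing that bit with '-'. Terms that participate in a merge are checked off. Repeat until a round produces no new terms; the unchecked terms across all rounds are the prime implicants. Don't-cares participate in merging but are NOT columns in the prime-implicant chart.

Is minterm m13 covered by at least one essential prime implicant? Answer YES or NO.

YES

[col 0] 00010*, 00011*, 01100*, 01101*, 10110*, 10111*, 11001*, 11011*, 11101*
[col 1] -1101, 0001-, 0110-, 1011-, 11-01, 110-1
Prime implicants: -1101, 0001-, 0110-, 1011-, 11-01, 110-1
PI chart (minterm → PIs covering it):
  2 | 0001-  (sole → essential)
  3 | 0001-  (sole → essential)
  12 | 0110-  (sole → essential)
  13 | -1101,0110-
  22 | 1011-  (sole → essential)
  23 | 1011-  (sole → essential)
  25 | 11-01,110-1
  27 | 110-1  (sole → essential)
  29 | -1101,11-01
Essential prime implicants: 0001-, 0110-, 1011-, 110-1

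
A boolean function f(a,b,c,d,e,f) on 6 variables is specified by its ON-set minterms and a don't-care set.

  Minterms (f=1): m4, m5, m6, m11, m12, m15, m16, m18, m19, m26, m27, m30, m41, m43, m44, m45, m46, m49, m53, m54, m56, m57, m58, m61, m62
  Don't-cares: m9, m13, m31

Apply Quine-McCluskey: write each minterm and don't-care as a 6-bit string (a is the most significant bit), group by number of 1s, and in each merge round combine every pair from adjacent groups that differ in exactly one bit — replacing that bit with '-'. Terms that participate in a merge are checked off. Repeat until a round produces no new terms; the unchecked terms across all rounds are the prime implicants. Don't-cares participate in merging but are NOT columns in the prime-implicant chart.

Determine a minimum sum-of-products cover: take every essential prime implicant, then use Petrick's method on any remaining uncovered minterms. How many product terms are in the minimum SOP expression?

12

Round 0: 000100✓ 000101✓ 000110✓ 001001✓ 001011✓ 001100✓ 001101✓ 001111✓ 010000✓ 010010✓ 010011✓ 011010✓ 011011✓ 011110✓ 011111✓ 101001✓ 101011✓ 101100✓ 101101✓ 101110✓ 110001✓ 110101✓ 110110✓ 111000✓ 111001✓ 111010✓ 111101✓ 111110✓
Round 1: -01001✓ -01011✓ -01100✓ -01101✓ -11010✓ -11110✓ 0-1011✓ 0-1111✓ 00-100✓ 00-101✓ 0001-0 00010-✓ 001-01✓ 001-11✓ 0010-1✓ 0011-1✓ 00110-✓ 01-010✓ 01-011✓ 0100-0 01001-✓ 011-10✓ 011-11✓ 01101-✓ 01111-✓ 1-1001✓ 1-1101✓ 1-1110 101-01✓ 1010-1✓ 1011-0 10110-✓ 11-001✓ 11-101✓ 11-110 110-01✓ 111-01✓ 111-10✓ 1110-0 11100-
Round 2: -01-01 -010-1 -0110- -11-10 0-1-11 00-10- 001--1 01-01- 011-1- 1-1-01 11--01
PIs = {-01-01, -010-1, -0110-, -11-10, 0-1-11, 00-10-, 0001-0, 001--1, 01-01-, 0100-0, 011-1-, 1-1-01, 1-1110, 1011-0, 11--01, 11-110, 1110-0, 11100-}
Coverage chart:
  m4: 00-10-,0001-0
  m5: 00-10- ←essential
  m6: 0001-0 ←essential
  m11: -010-1,0-1-11,001--1
  m12: -0110-,00-10-
  m15: 0-1-11,001--1
  m16: 0100-0 ←essential
  m18: 01-01-,0100-0
  m19: 01-01- ←essential
  m26: -11-10,01-01-,011-1-
  m27: 0-1-11,01-01-,011-1-
  m30: -11-10,011-1-
  m41: -01-01,-010-1,1-1-01
  m43: -010-1 ←essential
  m44: -0110-,1011-0
  m45: -01-01,-0110-,1-1-01
  m46: 1-1110,1011-0
  m49: 11--01 ←essential
  m53: 11--01 ←essential
  m54: 11-110 ←essential
  m56: 1110-0,11100-
  m57: 1-1-01,11--01,11100-
  m58: -11-10,1110-0
  m61: 1-1-01,11--01
  m62: -11-10,1-1110,11-110
Essential: -010-1, 00-10-, 0001-0, 01-01-, 0100-0, 11--01, 11-110
Petrick residual → -01-01, -11-10, 0-1-11, 1011-0, 1110-0
Min cover (12 terms): b'ce'f + b'cd'f + bcef' + a'cef + a'b'de' + a'b'c'df' + a'bd'e + a'bc'd'f' + ab'cdf' + abe'f + abdef' + abcd'f'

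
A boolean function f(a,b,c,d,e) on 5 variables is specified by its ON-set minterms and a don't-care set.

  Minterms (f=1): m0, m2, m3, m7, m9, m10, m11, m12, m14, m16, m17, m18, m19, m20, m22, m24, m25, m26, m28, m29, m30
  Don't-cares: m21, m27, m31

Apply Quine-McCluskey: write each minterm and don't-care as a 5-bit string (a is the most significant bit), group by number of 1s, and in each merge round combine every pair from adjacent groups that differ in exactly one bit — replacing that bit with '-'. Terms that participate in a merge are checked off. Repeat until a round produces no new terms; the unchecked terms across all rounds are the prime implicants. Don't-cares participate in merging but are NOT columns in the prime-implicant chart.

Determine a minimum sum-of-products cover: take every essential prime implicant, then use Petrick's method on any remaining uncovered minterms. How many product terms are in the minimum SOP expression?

size-2^0 implicants → 00000(✓)  00010(✓)  00011(✓)  00111(✓)  01001(✓)  01010(✓)  01011(✓)  01100(✓)  01110(✓)  10000(✓)  10001(✓)  10010(✓)  10011(✓)  10100(✓)  10101(✓)  10110(✓)  11000(✓)  11001(✓)  11010(✓)  11011(✓)  11100(✓)  11101(✓)  11110(✓)  11111(✓)
size-2^1 implicants → -0000(✓)  -0010(✓)  -0011(✓)  -1001(✓)  -1010(✓)  -1011(✓)  -1100(✓)  -1110(✓)  0-010(✓)  0-011(✓)  00-11  000-0(✓)  0001-(✓)  01-10(✓)  010-1(✓)  0101-(✓)  011-0(✓)  1-000(✓)  1-001(✓)  1-010(✓)  1-011(✓)  1-100(✓)  1-101(✓)  1-110(✓)  10-00(✓)  10-01(✓)  10-10(✓)  100-0(✓)  100-1(✓)  1000-(✓)  1001-(✓)  101-0(✓)  1010-(✓)  11-00(✓)  11-01(✓)  11-10(✓)  11-11(✓)  110-0(✓)  110-1(✓)  1100-(✓)  1101-(✓)  111-0(✓)  111-1(✓)  1110-(✓)  1111-(✓)
size-2^2 implicants → --010(✓)  --011(✓)  -00-0  -001-(✓)  -1-10  -10-1  -101-(✓)  -11-0  0-01-(✓)  1--00(✓)  1--01(✓)  1--10(✓)  1-0-0(✓)  1-0-1(✓)  1-00-(✓)  1-01-(✓)  1-1-0(✓)  1-10-(✓)  10--0(✓)  10-0-(✓)  100--(✓)  11--0(✓)  11--1(✓)  11-0-(✓)  11-1-(✓)  110--(✓)  111--(✓)
size-2^3 implicants → --01-  1---0  1--0-  1-0--  11---
Unchecked terms (primes): --01-, -00-0, -1-10, -10-1, -11-0, 00-11, 1---0, 1--0-, 1-0--, 11---
Minterm coverage:
  m0 ⊆ -00-0 [E]
  m2 ⊆ --01-,-00-0
  m3 ⊆ --01-,00-11
  m7 ⊆ 00-11 [E]
  m9 ⊆ -10-1 [E]
  m10 ⊆ --01-,-1-10
  m11 ⊆ --01-,-10-1
  m12 ⊆ -11-0 [E]
  m14 ⊆ -1-10,-11-0
  m16 ⊆ -00-0,1---0,1--0-,1-0--
  m17 ⊆ 1--0-,1-0--
  m18 ⊆ --01-,-00-0,1---0,1-0--
  m19 ⊆ --01-,1-0--
  m20 ⊆ 1---0,1--0-
  m22 ⊆ 1---0 [E]
  m24 ⊆ 1---0,1--0-,1-0--,11---
  m25 ⊆ -10-1,1--0-,1-0--,11---
  m26 ⊆ --01-,-1-10,1---0,1-0--,11---
  m28 ⊆ -11-0,1---0,1--0-,11---
  m29 ⊆ 1--0-,11---
  m30 ⊆ -1-10,-11-0,1---0,11---
E = {-00-0, -10-1, -11-0, 00-11, 1---0}
Petrick residual → --01-, 1--0-
Cover = c'd + b'c'e' + bc'e + bce' + a'b'de + ae' + ad'  |cover|=7

7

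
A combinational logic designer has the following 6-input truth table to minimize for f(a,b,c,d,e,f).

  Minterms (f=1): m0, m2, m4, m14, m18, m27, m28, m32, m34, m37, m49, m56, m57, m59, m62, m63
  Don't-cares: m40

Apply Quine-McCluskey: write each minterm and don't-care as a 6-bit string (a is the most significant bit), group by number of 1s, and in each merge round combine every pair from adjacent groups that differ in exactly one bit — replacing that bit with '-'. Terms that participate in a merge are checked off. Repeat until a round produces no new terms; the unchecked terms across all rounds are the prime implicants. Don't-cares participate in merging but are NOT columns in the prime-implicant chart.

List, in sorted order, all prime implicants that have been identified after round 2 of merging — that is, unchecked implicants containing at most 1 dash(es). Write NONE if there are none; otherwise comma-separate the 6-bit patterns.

-11011, 0-0010, 000-00, 001110, 011100, 1-1000, 10-000, 100101, 11-001, 111-11, 1110-1, 11100-, 11111-

[col 0] 000000*, 000010*, 000100*, 001110, 010010*, 011011*, 011100, 100000*, 100010*, 100101, 101000*, 110001*, 111000*, 111001*, 111011*, 111110*, 111111*
[col 1] -00000*, -00010*, -11011, 0-0010, 000-00, 0000-0*, 1-1000, 10-000, 1000-0*, 11-001, 111-11, 1110-1, 11100-, 11111-
[col 2] -000-0
Prime implicants: -000-0, -11011, 0-0010, 000-00, 001110, 011100, 1-1000, 10-000, 100101, 11-001, 111-11, 1110-1, 11100-, 11111-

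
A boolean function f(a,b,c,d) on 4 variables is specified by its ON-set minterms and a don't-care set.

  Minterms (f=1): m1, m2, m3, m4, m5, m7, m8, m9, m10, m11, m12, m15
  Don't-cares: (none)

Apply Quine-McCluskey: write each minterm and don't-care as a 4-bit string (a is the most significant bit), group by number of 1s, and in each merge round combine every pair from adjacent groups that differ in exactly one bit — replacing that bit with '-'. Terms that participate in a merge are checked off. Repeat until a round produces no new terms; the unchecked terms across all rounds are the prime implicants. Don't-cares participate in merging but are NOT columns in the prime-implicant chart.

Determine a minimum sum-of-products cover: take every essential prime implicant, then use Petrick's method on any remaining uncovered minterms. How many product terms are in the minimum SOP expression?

Round 0: 0001✓ 0010✓ 0011✓ 0100✓ 0101✓ 0111✓ 1000✓ 1001✓ 1010✓ 1011✓ 1100✓ 1111✓
Round 1: -001✓ -010✓ -011✓ -100 -111✓ 0-01✓ 0-11✓ 00-1✓ 001-✓ 01-1✓ 010- 1-00 1-11✓ 10-0✓ 10-1✓ 100-✓ 101-✓
Round 2: --11 -0-1 -01- 0--1 10--
PIs = {--11, -0-1, -01-, -100, 0--1, 010-, 1-00, 10--}
Coverage chart:
  m1: -0-1,0--1
  m2: -01- ←essential
  m3: --11,-0-1,-01-,0--1
  m4: -100,010-
  m5: 0--1,010-
  m7: --11,0--1
  m8: 1-00,10--
  m9: -0-1,10--
  m10: -01-,10--
  m11: --11,-0-1,-01-,10--
  m12: -100,1-00
  m15: --11 ←essential
Essential: --11, -01-
Petrick residual → -0-1, 010-, 1-00
Min cover (5 terms): cd + b'd + b'c + a'bc' + ac'd'

5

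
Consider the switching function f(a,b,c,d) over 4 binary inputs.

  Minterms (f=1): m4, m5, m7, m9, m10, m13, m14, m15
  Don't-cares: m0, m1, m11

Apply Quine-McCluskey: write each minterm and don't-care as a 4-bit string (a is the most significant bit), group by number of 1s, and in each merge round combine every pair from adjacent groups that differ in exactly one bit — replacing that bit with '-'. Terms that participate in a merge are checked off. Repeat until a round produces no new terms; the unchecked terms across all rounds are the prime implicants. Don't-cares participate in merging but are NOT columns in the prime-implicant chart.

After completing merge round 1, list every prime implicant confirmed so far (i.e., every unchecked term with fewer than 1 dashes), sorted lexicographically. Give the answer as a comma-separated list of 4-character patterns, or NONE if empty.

NONE

size-2^0 implicants → 0000(✓)  0001(✓)  0100(✓)  0101(✓)  0111(✓)  1001(✓)  1010(✓)  1011(✓)  1101(✓)  1110(✓)  1111(✓)
size-2^1 implicants → -001(✓)  -101(✓)  -111(✓)  0-00(✓)  0-01(✓)  000-(✓)  01-1(✓)  010-(✓)  1-01(✓)  1-10(✓)  1-11(✓)  10-1(✓)  101-(✓)  11-1(✓)  111-(✓)
size-2^2 implicants → --01  -1-1  0-0-  1--1  1-1-
Unchecked terms (primes): --01, -1-1, 0-0-, 1--1, 1-1-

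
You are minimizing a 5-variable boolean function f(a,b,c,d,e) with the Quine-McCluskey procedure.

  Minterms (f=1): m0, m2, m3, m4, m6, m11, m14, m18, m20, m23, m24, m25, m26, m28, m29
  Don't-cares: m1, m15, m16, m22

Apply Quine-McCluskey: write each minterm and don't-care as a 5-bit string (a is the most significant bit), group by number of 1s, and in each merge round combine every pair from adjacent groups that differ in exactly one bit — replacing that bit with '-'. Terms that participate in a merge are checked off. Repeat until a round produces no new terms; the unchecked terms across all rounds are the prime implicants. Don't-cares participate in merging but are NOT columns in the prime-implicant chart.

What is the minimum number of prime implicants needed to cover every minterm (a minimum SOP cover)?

size-2^0 implicants → 00000(✓)  00001(✓)  00010(✓)  00011(✓)  00100(✓)  00110(✓)  01011(✓)  01110(✓)  01111(✓)  10000(✓)  10010(✓)  10100(✓)  10110(✓)  10111(✓)  11000(✓)  11001(✓)  11010(✓)  11100(✓)  11101(✓)
size-2^1 implicants → -0000(✓)  -0010(✓)  -0100(✓)  -0110(✓)  0-011  0-110  00-00(✓)  00-10(✓)  000-0(✓)  000-1(✓)  0000-(✓)  0001-(✓)  001-0(✓)  01-11  0111-  1-000(✓)  1-010(✓)  1-100(✓)  10-00(✓)  10-10(✓)  100-0(✓)  101-0(✓)  1011-  11-00(✓)  11-01(✓)  110-0(✓)  1100-(✓)  1110-(✓)
size-2^2 implicants → -0-00(✓)  -0-10(✓)  -00-0(✓)  -01-0(✓)  00--0(✓)  000--  1--00  1-0-0  10--0(✓)  11-0-
size-2^3 implicants → -0--0
Unchecked terms (primes): -0--0, 0-011, 0-110, 000--, 01-11, 0111-, 1--00, 1-0-0, 1011-, 11-0-
Minterm coverage:
  m0 ⊆ -0--0,000--
  m2 ⊆ -0--0,000--
  m3 ⊆ 0-011,000--
  m4 ⊆ -0--0 [E]
  m6 ⊆ -0--0,0-110
  m11 ⊆ 0-011,01-11
  m14 ⊆ 0-110,0111-
  m18 ⊆ -0--0,1-0-0
  m20 ⊆ -0--0,1--00
  m23 ⊆ 1011- [E]
  m24 ⊆ 1--00,1-0-0,11-0-
  m25 ⊆ 11-0- [E]
  m26 ⊆ 1-0-0 [E]
  m28 ⊆ 1--00,11-0-
  m29 ⊆ 11-0- [E]
E = {-0--0, 1-0-0, 1011-, 11-0-}
Petrick residual → 0-011, 0-110
Cover = b'e' + a'c'de + a'cde' + ac'e' + ab'cd + abd'  |cover|=6

6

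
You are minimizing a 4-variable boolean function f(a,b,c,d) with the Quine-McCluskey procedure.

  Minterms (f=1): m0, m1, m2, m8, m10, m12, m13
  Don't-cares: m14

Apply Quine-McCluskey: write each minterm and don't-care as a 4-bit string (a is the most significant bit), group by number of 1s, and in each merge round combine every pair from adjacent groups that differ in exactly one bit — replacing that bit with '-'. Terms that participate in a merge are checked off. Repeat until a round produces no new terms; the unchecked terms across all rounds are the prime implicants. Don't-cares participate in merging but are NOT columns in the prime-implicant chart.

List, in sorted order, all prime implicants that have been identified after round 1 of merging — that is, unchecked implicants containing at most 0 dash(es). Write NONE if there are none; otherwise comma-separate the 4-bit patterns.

NONE

size-2^0 implicants → 0000(✓)  0001(✓)  0010(✓)  1000(✓)  1010(✓)  1100(✓)  1101(✓)  1110(✓)
size-2^1 implicants → -000(✓)  -010(✓)  00-0(✓)  000-  1-00(✓)  1-10(✓)  10-0(✓)  11-0(✓)  110-
size-2^2 implicants → -0-0  1--0
Unchecked terms (primes): -0-0, 000-, 1--0, 110-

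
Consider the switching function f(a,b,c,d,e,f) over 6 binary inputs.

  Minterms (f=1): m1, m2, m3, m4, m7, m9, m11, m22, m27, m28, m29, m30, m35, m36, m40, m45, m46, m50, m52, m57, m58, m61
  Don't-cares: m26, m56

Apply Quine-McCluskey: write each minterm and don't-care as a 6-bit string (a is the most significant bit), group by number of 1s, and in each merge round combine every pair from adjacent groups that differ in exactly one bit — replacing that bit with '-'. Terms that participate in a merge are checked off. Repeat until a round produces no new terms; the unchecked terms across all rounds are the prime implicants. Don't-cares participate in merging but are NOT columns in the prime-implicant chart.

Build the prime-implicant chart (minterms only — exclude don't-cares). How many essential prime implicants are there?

11

[col 0] 000001*, 000010*, 000011*, 000100*, 000111*, 001001*, 001011*, 010110*, 011010*, 011011*, 011100*, 011101*, 011110*, 100011*, 100100*, 101000*, 101101*, 101110, 110010*, 110100*, 111000*, 111001*, 111010*, 111101*
[col 1] -00011, -00100, -11010, -11101, 0-1011, 00-001*, 00-011*, 000-11, 0000-1*, 00001-, 0010-1*, 01-110, 011-10, 01101-, 0111-0, 01110-, 1-0100, 1-1000, 1-1101, 11-010, 111-01, 1110-0, 11100-
[col 2] 00-0-1
Prime implicants: -00011, -00100, -11010, -11101, 0-1011, 00-0-1, 000-11, 00001-, 01-110, 011-10, 01101-, 0111-0, 01110-, 1-0100, 1-1000, 1-1101, 101110, 11-010, 111-01, 1110-0, 11100-
PI chart (minterm → PIs covering it):
  1 | 00-0-1  (sole → essential)
  2 | 00001-  (sole → essential)
  3 | -00011,00-0-1,000-11,00001-
  4 | -00100  (sole → essential)
  7 | 000-11  (sole → essential)
  9 | 00-0-1  (sole → essential)
  11 | 0-1011,00-0-1
  22 | 01-110  (sole → essential)
  27 | 0-1011,01101-
  28 | 0111-0,01110-
  29 | -11101,01110-
  30 | 01-110,011-10,0111-0
  35 | -00011  (sole → essential)
  36 | -00100,1-0100
  40 | 1-1000  (sole → essential)
  45 | 1-1101  (sole → essential)
  46 | 101110  (sole → essential)
  50 | 11-010  (sole → essential)
  52 | 1-0100  (sole → essential)
  57 | 111-01,11100-
  58 | -11010,11-010,1110-0
  61 | -11101,1-1101,111-01
Essential prime implicants: -00011, -00100, 00-0-1, 000-11, 00001-, 01-110, 1-0100, 1-1000, 1-1101, 101110, 11-010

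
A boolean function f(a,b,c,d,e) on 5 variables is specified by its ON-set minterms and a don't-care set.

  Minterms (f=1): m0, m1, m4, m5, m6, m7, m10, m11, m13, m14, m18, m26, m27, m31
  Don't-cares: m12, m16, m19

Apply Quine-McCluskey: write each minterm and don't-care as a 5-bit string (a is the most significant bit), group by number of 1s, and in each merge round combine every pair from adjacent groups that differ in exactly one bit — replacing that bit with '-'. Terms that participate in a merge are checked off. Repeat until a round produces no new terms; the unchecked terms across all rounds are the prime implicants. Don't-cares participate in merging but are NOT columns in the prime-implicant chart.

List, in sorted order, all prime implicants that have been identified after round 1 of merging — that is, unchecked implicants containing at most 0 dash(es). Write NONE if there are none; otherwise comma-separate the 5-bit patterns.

Round 0: 00000✓ 00001✓ 00100✓ 00101✓ 00110✓ 00111✓ 01010✓ 01011✓ 01100✓ 01101✓ 01110✓ 10000✓ 10010✓ 10011✓ 11010✓ 11011✓ 11111✓
Round 1: -0000 -1010✓ -1011✓ 0-100✓ 0-101✓ 0-110✓ 00-00✓ 00-01✓ 0000-✓ 001-0✓ 001-1✓ 0010-✓ 0011-✓ 01-10 0101-✓ 011-0✓ 0110-✓ 1-010✓ 1-011✓ 100-0 1001-✓ 11-11 1101-✓
Round 2: -101- 0-1-0 0-10- 00-0- 001-- 1-01-
PIs = {-0000, -101-, 0-1-0, 0-10-, 00-0-, 001--, 01-10, 1-01-, 100-0, 11-11}

NONE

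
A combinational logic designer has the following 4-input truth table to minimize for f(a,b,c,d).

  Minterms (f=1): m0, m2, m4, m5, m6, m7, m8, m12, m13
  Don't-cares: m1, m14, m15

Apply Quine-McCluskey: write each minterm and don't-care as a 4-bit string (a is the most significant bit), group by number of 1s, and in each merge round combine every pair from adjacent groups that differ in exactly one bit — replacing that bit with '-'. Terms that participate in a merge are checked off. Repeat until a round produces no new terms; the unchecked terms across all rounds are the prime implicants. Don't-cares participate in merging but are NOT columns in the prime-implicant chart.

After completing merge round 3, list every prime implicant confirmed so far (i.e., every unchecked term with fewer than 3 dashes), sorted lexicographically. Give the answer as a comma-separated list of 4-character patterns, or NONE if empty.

--00, 0--0, 0-0-

size-2^0 implicants → 0000(✓)  0001(✓)  0010(✓)  0100(✓)  0101(✓)  0110(✓)  0111(✓)  1000(✓)  1100(✓)  1101(✓)  1110(✓)  1111(✓)
size-2^1 implicants → -000(✓)  -100(✓)  -101(✓)  -110(✓)  -111(✓)  0-00(✓)  0-01(✓)  0-10(✓)  00-0(✓)  000-(✓)  01-0(✓)  01-1(✓)  010-(✓)  011-(✓)  1-00(✓)  11-0(✓)  11-1(✓)  110-(✓)  111-(✓)
size-2^2 implicants → --00  -1-0(✓)  -1-1(✓)  -10-(✓)  -11-(✓)  0--0  0-0-  01--(✓)  11--(✓)
size-2^3 implicants → -1--
Unchecked terms (primes): --00, -1--, 0--0, 0-0-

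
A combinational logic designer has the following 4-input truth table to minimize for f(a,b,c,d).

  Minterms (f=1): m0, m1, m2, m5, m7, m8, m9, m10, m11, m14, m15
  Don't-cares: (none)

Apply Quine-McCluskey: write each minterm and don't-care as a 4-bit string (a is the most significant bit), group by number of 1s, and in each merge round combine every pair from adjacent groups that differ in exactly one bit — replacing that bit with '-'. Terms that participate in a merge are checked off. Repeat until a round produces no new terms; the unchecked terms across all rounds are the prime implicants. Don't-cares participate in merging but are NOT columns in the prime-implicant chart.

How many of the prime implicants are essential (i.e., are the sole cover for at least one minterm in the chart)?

[col 0] 0000*, 0001*, 0010*, 0101*, 0111*, 1000*, 1001*, 1010*, 1011*, 1110*, 1111*
[col 1] -000*, -001*, -010*, -111, 0-01, 00-0*, 000-*, 01-1, 1-10*, 1-11*, 10-0*, 10-1*, 100-*, 101-*, 111-*
[col 2] -0-0, -00-, 1-1-, 10--
Prime implicants: -0-0, -00-, -111, 0-01, 01-1, 1-1-, 10--
PI chart (minterm → PIs covering it):
  0 | -0-0,-00-
  1 | -00-,0-01
  2 | -0-0  (sole → essential)
  5 | 0-01,01-1
  7 | -111,01-1
  8 | -0-0,-00-,10--
  9 | -00-,10--
  10 | -0-0,1-1-,10--
  11 | 1-1-,10--
  14 | 1-1-  (sole → essential)
  15 | -111,1-1-
Essential prime implicants: -0-0, 1-1-

2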